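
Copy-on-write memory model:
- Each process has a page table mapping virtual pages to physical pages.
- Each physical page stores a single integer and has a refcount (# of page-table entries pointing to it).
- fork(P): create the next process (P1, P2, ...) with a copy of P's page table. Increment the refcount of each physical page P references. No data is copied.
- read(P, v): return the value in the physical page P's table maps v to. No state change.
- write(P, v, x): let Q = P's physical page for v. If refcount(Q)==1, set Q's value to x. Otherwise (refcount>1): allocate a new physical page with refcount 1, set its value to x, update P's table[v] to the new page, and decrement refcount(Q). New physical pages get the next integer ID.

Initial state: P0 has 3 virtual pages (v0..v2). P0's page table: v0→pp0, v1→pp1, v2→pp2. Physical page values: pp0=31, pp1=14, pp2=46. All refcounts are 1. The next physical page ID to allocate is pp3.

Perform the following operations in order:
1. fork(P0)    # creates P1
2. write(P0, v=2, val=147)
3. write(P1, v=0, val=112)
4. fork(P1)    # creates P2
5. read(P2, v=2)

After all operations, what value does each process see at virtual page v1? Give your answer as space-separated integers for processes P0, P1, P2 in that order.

Op 1: fork(P0) -> P1. 3 ppages; refcounts: pp0:2 pp1:2 pp2:2
Op 2: write(P0, v2, 147). refcount(pp2)=2>1 -> COPY to pp3. 4 ppages; refcounts: pp0:2 pp1:2 pp2:1 pp3:1
Op 3: write(P1, v0, 112). refcount(pp0)=2>1 -> COPY to pp4. 5 ppages; refcounts: pp0:1 pp1:2 pp2:1 pp3:1 pp4:1
Op 4: fork(P1) -> P2. 5 ppages; refcounts: pp0:1 pp1:3 pp2:2 pp3:1 pp4:2
Op 5: read(P2, v2) -> 46. No state change.
P0: v1 -> pp1 = 14
P1: v1 -> pp1 = 14
P2: v1 -> pp1 = 14

Answer: 14 14 14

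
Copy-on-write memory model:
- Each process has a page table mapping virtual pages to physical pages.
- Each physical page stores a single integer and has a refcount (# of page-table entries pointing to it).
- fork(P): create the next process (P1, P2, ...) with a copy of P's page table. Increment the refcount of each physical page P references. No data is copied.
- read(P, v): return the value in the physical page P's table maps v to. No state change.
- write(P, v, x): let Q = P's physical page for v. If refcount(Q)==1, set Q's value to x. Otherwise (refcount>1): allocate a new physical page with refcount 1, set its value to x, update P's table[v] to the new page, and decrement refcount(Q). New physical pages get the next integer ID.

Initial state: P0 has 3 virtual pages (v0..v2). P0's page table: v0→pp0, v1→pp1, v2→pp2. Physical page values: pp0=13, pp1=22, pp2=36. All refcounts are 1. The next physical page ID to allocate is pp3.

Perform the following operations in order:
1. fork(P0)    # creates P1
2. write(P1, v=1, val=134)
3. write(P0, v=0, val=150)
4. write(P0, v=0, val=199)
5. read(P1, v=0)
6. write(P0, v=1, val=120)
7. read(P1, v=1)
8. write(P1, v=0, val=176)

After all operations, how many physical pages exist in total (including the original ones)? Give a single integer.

Op 1: fork(P0) -> P1. 3 ppages; refcounts: pp0:2 pp1:2 pp2:2
Op 2: write(P1, v1, 134). refcount(pp1)=2>1 -> COPY to pp3. 4 ppages; refcounts: pp0:2 pp1:1 pp2:2 pp3:1
Op 3: write(P0, v0, 150). refcount(pp0)=2>1 -> COPY to pp4. 5 ppages; refcounts: pp0:1 pp1:1 pp2:2 pp3:1 pp4:1
Op 4: write(P0, v0, 199). refcount(pp4)=1 -> write in place. 5 ppages; refcounts: pp0:1 pp1:1 pp2:2 pp3:1 pp4:1
Op 5: read(P1, v0) -> 13. No state change.
Op 6: write(P0, v1, 120). refcount(pp1)=1 -> write in place. 5 ppages; refcounts: pp0:1 pp1:1 pp2:2 pp3:1 pp4:1
Op 7: read(P1, v1) -> 134. No state change.
Op 8: write(P1, v0, 176). refcount(pp0)=1 -> write in place. 5 ppages; refcounts: pp0:1 pp1:1 pp2:2 pp3:1 pp4:1

Answer: 5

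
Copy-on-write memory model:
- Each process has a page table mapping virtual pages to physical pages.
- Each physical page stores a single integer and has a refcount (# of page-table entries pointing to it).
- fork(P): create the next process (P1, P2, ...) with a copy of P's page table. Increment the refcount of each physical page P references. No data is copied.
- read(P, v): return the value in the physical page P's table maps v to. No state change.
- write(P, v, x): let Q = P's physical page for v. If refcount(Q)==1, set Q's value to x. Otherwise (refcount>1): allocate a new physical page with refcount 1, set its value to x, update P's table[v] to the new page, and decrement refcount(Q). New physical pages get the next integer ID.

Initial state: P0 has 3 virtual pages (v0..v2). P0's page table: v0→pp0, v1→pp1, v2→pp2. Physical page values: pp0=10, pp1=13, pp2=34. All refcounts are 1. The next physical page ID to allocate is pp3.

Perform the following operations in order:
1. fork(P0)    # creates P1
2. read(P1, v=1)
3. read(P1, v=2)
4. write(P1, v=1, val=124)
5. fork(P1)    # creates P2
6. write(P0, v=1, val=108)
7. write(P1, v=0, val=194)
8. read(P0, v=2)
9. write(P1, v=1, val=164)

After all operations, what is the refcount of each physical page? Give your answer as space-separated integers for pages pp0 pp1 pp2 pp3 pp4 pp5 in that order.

Answer: 2 1 3 1 1 1

Derivation:
Op 1: fork(P0) -> P1. 3 ppages; refcounts: pp0:2 pp1:2 pp2:2
Op 2: read(P1, v1) -> 13. No state change.
Op 3: read(P1, v2) -> 34. No state change.
Op 4: write(P1, v1, 124). refcount(pp1)=2>1 -> COPY to pp3. 4 ppages; refcounts: pp0:2 pp1:1 pp2:2 pp3:1
Op 5: fork(P1) -> P2. 4 ppages; refcounts: pp0:3 pp1:1 pp2:3 pp3:2
Op 6: write(P0, v1, 108). refcount(pp1)=1 -> write in place. 4 ppages; refcounts: pp0:3 pp1:1 pp2:3 pp3:2
Op 7: write(P1, v0, 194). refcount(pp0)=3>1 -> COPY to pp4. 5 ppages; refcounts: pp0:2 pp1:1 pp2:3 pp3:2 pp4:1
Op 8: read(P0, v2) -> 34. No state change.
Op 9: write(P1, v1, 164). refcount(pp3)=2>1 -> COPY to pp5. 6 ppages; refcounts: pp0:2 pp1:1 pp2:3 pp3:1 pp4:1 pp5:1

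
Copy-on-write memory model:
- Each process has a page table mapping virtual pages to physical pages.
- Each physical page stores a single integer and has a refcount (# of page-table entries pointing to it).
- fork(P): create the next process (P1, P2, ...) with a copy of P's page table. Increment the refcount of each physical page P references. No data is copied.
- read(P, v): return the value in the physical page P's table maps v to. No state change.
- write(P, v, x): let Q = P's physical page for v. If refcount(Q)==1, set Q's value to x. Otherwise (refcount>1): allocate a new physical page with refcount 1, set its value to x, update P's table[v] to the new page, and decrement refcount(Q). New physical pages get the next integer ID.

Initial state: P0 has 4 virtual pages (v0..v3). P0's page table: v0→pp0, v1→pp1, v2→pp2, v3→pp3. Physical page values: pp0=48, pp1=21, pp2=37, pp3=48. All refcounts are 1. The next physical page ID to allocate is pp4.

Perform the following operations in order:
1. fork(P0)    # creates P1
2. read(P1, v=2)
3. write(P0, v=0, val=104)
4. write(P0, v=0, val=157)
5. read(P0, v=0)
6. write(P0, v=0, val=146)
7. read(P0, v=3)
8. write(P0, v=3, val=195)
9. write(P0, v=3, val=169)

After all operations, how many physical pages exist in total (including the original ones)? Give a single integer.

Answer: 6

Derivation:
Op 1: fork(P0) -> P1. 4 ppages; refcounts: pp0:2 pp1:2 pp2:2 pp3:2
Op 2: read(P1, v2) -> 37. No state change.
Op 3: write(P0, v0, 104). refcount(pp0)=2>1 -> COPY to pp4. 5 ppages; refcounts: pp0:1 pp1:2 pp2:2 pp3:2 pp4:1
Op 4: write(P0, v0, 157). refcount(pp4)=1 -> write in place. 5 ppages; refcounts: pp0:1 pp1:2 pp2:2 pp3:2 pp4:1
Op 5: read(P0, v0) -> 157. No state change.
Op 6: write(P0, v0, 146). refcount(pp4)=1 -> write in place. 5 ppages; refcounts: pp0:1 pp1:2 pp2:2 pp3:2 pp4:1
Op 7: read(P0, v3) -> 48. No state change.
Op 8: write(P0, v3, 195). refcount(pp3)=2>1 -> COPY to pp5. 6 ppages; refcounts: pp0:1 pp1:2 pp2:2 pp3:1 pp4:1 pp5:1
Op 9: write(P0, v3, 169). refcount(pp5)=1 -> write in place. 6 ppages; refcounts: pp0:1 pp1:2 pp2:2 pp3:1 pp4:1 pp5:1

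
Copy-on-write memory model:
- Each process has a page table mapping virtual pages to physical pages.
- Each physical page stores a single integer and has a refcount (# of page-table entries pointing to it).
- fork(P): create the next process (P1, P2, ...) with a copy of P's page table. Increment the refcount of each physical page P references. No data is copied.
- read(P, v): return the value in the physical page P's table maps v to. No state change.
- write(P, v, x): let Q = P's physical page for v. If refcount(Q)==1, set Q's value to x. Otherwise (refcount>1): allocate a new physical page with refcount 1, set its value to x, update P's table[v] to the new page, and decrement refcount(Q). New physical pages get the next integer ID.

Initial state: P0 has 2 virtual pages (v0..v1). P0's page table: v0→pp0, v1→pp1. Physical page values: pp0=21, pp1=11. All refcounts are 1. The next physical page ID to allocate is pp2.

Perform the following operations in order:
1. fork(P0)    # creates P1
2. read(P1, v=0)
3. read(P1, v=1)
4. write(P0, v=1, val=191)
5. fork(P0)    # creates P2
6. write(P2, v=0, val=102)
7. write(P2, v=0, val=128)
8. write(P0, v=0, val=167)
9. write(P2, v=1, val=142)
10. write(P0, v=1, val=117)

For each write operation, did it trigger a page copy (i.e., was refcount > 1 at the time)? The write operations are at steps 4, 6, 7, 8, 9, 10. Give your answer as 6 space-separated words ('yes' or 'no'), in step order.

Op 1: fork(P0) -> P1. 2 ppages; refcounts: pp0:2 pp1:2
Op 2: read(P1, v0) -> 21. No state change.
Op 3: read(P1, v1) -> 11. No state change.
Op 4: write(P0, v1, 191). refcount(pp1)=2>1 -> COPY to pp2. 3 ppages; refcounts: pp0:2 pp1:1 pp2:1
Op 5: fork(P0) -> P2. 3 ppages; refcounts: pp0:3 pp1:1 pp2:2
Op 6: write(P2, v0, 102). refcount(pp0)=3>1 -> COPY to pp3. 4 ppages; refcounts: pp0:2 pp1:1 pp2:2 pp3:1
Op 7: write(P2, v0, 128). refcount(pp3)=1 -> write in place. 4 ppages; refcounts: pp0:2 pp1:1 pp2:2 pp3:1
Op 8: write(P0, v0, 167). refcount(pp0)=2>1 -> COPY to pp4. 5 ppages; refcounts: pp0:1 pp1:1 pp2:2 pp3:1 pp4:1
Op 9: write(P2, v1, 142). refcount(pp2)=2>1 -> COPY to pp5. 6 ppages; refcounts: pp0:1 pp1:1 pp2:1 pp3:1 pp4:1 pp5:1
Op 10: write(P0, v1, 117). refcount(pp2)=1 -> write in place. 6 ppages; refcounts: pp0:1 pp1:1 pp2:1 pp3:1 pp4:1 pp5:1

yes yes no yes yes no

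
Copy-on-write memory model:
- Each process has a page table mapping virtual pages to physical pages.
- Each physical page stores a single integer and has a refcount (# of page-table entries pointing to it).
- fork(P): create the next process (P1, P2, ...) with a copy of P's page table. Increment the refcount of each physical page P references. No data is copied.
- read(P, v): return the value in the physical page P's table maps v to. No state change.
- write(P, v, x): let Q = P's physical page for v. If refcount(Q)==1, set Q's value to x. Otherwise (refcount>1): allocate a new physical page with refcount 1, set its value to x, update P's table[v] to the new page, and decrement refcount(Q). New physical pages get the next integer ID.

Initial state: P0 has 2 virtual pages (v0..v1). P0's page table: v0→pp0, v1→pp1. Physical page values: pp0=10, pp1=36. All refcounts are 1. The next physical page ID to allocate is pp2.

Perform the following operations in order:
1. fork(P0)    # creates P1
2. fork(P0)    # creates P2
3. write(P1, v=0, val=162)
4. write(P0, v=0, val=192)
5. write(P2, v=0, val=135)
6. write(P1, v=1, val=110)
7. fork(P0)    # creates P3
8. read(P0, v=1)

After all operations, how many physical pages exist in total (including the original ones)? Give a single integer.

Op 1: fork(P0) -> P1. 2 ppages; refcounts: pp0:2 pp1:2
Op 2: fork(P0) -> P2. 2 ppages; refcounts: pp0:3 pp1:3
Op 3: write(P1, v0, 162). refcount(pp0)=3>1 -> COPY to pp2. 3 ppages; refcounts: pp0:2 pp1:3 pp2:1
Op 4: write(P0, v0, 192). refcount(pp0)=2>1 -> COPY to pp3. 4 ppages; refcounts: pp0:1 pp1:3 pp2:1 pp3:1
Op 5: write(P2, v0, 135). refcount(pp0)=1 -> write in place. 4 ppages; refcounts: pp0:1 pp1:3 pp2:1 pp3:1
Op 6: write(P1, v1, 110). refcount(pp1)=3>1 -> COPY to pp4. 5 ppages; refcounts: pp0:1 pp1:2 pp2:1 pp3:1 pp4:1
Op 7: fork(P0) -> P3. 5 ppages; refcounts: pp0:1 pp1:3 pp2:1 pp3:2 pp4:1
Op 8: read(P0, v1) -> 36. No state change.

Answer: 5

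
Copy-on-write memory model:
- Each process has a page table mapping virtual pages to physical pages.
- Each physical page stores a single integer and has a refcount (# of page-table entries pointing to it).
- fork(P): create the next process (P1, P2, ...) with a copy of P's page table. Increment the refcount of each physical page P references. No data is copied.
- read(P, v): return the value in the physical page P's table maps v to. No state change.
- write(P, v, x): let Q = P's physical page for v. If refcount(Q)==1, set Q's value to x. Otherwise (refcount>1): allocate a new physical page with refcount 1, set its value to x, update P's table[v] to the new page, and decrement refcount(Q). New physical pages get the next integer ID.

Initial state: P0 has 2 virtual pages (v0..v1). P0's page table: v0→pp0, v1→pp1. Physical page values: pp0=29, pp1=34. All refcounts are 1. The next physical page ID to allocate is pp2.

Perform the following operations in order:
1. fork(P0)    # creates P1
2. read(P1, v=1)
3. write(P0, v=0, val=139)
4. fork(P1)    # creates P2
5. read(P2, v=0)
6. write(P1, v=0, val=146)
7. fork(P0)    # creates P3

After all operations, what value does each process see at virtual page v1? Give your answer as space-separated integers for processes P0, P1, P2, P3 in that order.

Op 1: fork(P0) -> P1. 2 ppages; refcounts: pp0:2 pp1:2
Op 2: read(P1, v1) -> 34. No state change.
Op 3: write(P0, v0, 139). refcount(pp0)=2>1 -> COPY to pp2. 3 ppages; refcounts: pp0:1 pp1:2 pp2:1
Op 4: fork(P1) -> P2. 3 ppages; refcounts: pp0:2 pp1:3 pp2:1
Op 5: read(P2, v0) -> 29. No state change.
Op 6: write(P1, v0, 146). refcount(pp0)=2>1 -> COPY to pp3. 4 ppages; refcounts: pp0:1 pp1:3 pp2:1 pp3:1
Op 7: fork(P0) -> P3. 4 ppages; refcounts: pp0:1 pp1:4 pp2:2 pp3:1
P0: v1 -> pp1 = 34
P1: v1 -> pp1 = 34
P2: v1 -> pp1 = 34
P3: v1 -> pp1 = 34

Answer: 34 34 34 34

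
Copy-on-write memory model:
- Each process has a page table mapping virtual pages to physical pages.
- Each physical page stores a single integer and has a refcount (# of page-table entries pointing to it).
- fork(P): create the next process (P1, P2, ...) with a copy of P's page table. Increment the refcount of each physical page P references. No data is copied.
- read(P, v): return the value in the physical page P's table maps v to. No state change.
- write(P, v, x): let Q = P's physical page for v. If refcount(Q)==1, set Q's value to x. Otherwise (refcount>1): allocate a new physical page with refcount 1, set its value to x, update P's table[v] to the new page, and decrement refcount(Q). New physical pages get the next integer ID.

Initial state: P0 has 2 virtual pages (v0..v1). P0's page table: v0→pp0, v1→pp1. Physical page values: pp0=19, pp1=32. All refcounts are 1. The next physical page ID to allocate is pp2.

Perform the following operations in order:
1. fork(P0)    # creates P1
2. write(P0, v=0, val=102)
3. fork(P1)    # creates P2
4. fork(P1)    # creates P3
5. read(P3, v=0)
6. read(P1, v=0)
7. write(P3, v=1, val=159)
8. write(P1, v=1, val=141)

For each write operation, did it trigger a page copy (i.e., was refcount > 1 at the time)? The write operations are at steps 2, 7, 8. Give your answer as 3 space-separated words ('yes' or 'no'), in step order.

Op 1: fork(P0) -> P1. 2 ppages; refcounts: pp0:2 pp1:2
Op 2: write(P0, v0, 102). refcount(pp0)=2>1 -> COPY to pp2. 3 ppages; refcounts: pp0:1 pp1:2 pp2:1
Op 3: fork(P1) -> P2. 3 ppages; refcounts: pp0:2 pp1:3 pp2:1
Op 4: fork(P1) -> P3. 3 ppages; refcounts: pp0:3 pp1:4 pp2:1
Op 5: read(P3, v0) -> 19. No state change.
Op 6: read(P1, v0) -> 19. No state change.
Op 7: write(P3, v1, 159). refcount(pp1)=4>1 -> COPY to pp3. 4 ppages; refcounts: pp0:3 pp1:3 pp2:1 pp3:1
Op 8: write(P1, v1, 141). refcount(pp1)=3>1 -> COPY to pp4. 5 ppages; refcounts: pp0:3 pp1:2 pp2:1 pp3:1 pp4:1

yes yes yes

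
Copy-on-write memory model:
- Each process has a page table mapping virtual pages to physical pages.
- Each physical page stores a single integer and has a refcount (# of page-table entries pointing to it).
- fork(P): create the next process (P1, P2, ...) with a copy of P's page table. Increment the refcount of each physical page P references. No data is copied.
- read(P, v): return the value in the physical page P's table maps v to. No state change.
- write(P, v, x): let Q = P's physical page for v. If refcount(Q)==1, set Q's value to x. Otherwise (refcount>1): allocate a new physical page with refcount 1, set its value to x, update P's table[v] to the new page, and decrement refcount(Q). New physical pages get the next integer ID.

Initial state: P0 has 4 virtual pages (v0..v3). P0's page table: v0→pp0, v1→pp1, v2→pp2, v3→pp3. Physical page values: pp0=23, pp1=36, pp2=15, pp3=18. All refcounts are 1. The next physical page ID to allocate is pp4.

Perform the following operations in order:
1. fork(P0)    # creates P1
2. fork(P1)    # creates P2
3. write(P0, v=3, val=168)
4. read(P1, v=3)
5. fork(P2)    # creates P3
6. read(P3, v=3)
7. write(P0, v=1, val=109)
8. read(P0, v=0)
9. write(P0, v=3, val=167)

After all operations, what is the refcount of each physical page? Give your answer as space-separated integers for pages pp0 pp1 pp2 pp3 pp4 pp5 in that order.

Op 1: fork(P0) -> P1. 4 ppages; refcounts: pp0:2 pp1:2 pp2:2 pp3:2
Op 2: fork(P1) -> P2. 4 ppages; refcounts: pp0:3 pp1:3 pp2:3 pp3:3
Op 3: write(P0, v3, 168). refcount(pp3)=3>1 -> COPY to pp4. 5 ppages; refcounts: pp0:3 pp1:3 pp2:3 pp3:2 pp4:1
Op 4: read(P1, v3) -> 18. No state change.
Op 5: fork(P2) -> P3. 5 ppages; refcounts: pp0:4 pp1:4 pp2:4 pp3:3 pp4:1
Op 6: read(P3, v3) -> 18. No state change.
Op 7: write(P0, v1, 109). refcount(pp1)=4>1 -> COPY to pp5. 6 ppages; refcounts: pp0:4 pp1:3 pp2:4 pp3:3 pp4:1 pp5:1
Op 8: read(P0, v0) -> 23. No state change.
Op 9: write(P0, v3, 167). refcount(pp4)=1 -> write in place. 6 ppages; refcounts: pp0:4 pp1:3 pp2:4 pp3:3 pp4:1 pp5:1

Answer: 4 3 4 3 1 1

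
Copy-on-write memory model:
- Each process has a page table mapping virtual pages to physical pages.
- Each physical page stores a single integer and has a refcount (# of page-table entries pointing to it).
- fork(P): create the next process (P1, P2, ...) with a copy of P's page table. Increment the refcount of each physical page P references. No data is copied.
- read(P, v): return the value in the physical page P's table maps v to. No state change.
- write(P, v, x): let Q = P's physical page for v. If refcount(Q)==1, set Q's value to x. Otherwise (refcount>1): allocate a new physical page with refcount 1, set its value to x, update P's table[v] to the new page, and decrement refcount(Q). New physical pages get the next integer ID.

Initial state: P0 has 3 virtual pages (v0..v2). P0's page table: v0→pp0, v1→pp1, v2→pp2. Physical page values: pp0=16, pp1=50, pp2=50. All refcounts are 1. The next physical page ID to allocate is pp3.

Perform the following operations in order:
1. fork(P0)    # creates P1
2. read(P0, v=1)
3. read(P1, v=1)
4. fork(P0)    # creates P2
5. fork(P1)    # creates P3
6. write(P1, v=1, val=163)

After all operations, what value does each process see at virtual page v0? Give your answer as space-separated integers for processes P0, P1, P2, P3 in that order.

Op 1: fork(P0) -> P1. 3 ppages; refcounts: pp0:2 pp1:2 pp2:2
Op 2: read(P0, v1) -> 50. No state change.
Op 3: read(P1, v1) -> 50. No state change.
Op 4: fork(P0) -> P2. 3 ppages; refcounts: pp0:3 pp1:3 pp2:3
Op 5: fork(P1) -> P3. 3 ppages; refcounts: pp0:4 pp1:4 pp2:4
Op 6: write(P1, v1, 163). refcount(pp1)=4>1 -> COPY to pp3. 4 ppages; refcounts: pp0:4 pp1:3 pp2:4 pp3:1
P0: v0 -> pp0 = 16
P1: v0 -> pp0 = 16
P2: v0 -> pp0 = 16
P3: v0 -> pp0 = 16

Answer: 16 16 16 16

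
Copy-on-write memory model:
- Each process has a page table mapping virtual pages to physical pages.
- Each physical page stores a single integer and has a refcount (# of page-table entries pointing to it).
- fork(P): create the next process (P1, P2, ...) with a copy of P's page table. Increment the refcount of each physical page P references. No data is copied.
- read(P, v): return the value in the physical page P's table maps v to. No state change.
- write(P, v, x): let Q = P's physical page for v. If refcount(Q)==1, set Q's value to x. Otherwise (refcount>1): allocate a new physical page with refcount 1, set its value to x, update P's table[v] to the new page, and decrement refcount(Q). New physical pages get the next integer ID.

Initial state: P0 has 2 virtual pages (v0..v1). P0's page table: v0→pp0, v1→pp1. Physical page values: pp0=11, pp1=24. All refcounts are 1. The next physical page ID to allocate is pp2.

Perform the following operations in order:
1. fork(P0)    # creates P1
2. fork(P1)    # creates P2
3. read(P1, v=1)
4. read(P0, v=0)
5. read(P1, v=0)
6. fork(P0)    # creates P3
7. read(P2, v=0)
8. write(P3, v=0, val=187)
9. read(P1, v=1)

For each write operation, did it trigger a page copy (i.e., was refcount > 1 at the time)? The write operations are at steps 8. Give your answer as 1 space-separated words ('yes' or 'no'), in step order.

Op 1: fork(P0) -> P1. 2 ppages; refcounts: pp0:2 pp1:2
Op 2: fork(P1) -> P2. 2 ppages; refcounts: pp0:3 pp1:3
Op 3: read(P1, v1) -> 24. No state change.
Op 4: read(P0, v0) -> 11. No state change.
Op 5: read(P1, v0) -> 11. No state change.
Op 6: fork(P0) -> P3. 2 ppages; refcounts: pp0:4 pp1:4
Op 7: read(P2, v0) -> 11. No state change.
Op 8: write(P3, v0, 187). refcount(pp0)=4>1 -> COPY to pp2. 3 ppages; refcounts: pp0:3 pp1:4 pp2:1
Op 9: read(P1, v1) -> 24. No state change.

yes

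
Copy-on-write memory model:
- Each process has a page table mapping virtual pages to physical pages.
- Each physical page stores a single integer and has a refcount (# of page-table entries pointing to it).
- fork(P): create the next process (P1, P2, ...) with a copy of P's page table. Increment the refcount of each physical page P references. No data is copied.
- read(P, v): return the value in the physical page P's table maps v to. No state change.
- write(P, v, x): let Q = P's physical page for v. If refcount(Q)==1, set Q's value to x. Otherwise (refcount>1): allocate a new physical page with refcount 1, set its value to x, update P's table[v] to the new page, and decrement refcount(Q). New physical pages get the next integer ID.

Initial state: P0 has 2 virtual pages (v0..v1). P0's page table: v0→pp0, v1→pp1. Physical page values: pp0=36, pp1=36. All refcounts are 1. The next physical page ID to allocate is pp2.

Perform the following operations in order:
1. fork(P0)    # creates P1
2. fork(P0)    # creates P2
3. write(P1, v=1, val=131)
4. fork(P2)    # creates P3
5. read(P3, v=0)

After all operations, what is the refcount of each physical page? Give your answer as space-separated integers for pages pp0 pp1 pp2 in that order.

Answer: 4 3 1

Derivation:
Op 1: fork(P0) -> P1. 2 ppages; refcounts: pp0:2 pp1:2
Op 2: fork(P0) -> P2. 2 ppages; refcounts: pp0:3 pp1:3
Op 3: write(P1, v1, 131). refcount(pp1)=3>1 -> COPY to pp2. 3 ppages; refcounts: pp0:3 pp1:2 pp2:1
Op 4: fork(P2) -> P3. 3 ppages; refcounts: pp0:4 pp1:3 pp2:1
Op 5: read(P3, v0) -> 36. No state change.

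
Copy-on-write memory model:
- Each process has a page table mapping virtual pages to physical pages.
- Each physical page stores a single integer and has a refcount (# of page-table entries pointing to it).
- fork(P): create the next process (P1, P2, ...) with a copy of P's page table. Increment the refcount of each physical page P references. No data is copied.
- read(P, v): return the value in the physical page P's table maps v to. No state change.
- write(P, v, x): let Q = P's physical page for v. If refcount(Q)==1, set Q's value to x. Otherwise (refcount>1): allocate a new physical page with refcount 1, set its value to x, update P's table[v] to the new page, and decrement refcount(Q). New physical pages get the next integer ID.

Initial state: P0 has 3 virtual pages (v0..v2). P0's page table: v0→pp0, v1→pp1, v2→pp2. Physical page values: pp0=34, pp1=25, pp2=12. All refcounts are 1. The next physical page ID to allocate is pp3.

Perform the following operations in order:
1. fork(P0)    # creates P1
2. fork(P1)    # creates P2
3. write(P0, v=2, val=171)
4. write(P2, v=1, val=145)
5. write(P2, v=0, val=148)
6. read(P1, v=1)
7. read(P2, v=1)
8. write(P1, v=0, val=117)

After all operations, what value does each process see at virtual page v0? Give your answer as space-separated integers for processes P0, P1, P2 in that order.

Answer: 34 117 148

Derivation:
Op 1: fork(P0) -> P1. 3 ppages; refcounts: pp0:2 pp1:2 pp2:2
Op 2: fork(P1) -> P2. 3 ppages; refcounts: pp0:3 pp1:3 pp2:3
Op 3: write(P0, v2, 171). refcount(pp2)=3>1 -> COPY to pp3. 4 ppages; refcounts: pp0:3 pp1:3 pp2:2 pp3:1
Op 4: write(P2, v1, 145). refcount(pp1)=3>1 -> COPY to pp4. 5 ppages; refcounts: pp0:3 pp1:2 pp2:2 pp3:1 pp4:1
Op 5: write(P2, v0, 148). refcount(pp0)=3>1 -> COPY to pp5. 6 ppages; refcounts: pp0:2 pp1:2 pp2:2 pp3:1 pp4:1 pp5:1
Op 6: read(P1, v1) -> 25. No state change.
Op 7: read(P2, v1) -> 145. No state change.
Op 8: write(P1, v0, 117). refcount(pp0)=2>1 -> COPY to pp6. 7 ppages; refcounts: pp0:1 pp1:2 pp2:2 pp3:1 pp4:1 pp5:1 pp6:1
P0: v0 -> pp0 = 34
P1: v0 -> pp6 = 117
P2: v0 -> pp5 = 148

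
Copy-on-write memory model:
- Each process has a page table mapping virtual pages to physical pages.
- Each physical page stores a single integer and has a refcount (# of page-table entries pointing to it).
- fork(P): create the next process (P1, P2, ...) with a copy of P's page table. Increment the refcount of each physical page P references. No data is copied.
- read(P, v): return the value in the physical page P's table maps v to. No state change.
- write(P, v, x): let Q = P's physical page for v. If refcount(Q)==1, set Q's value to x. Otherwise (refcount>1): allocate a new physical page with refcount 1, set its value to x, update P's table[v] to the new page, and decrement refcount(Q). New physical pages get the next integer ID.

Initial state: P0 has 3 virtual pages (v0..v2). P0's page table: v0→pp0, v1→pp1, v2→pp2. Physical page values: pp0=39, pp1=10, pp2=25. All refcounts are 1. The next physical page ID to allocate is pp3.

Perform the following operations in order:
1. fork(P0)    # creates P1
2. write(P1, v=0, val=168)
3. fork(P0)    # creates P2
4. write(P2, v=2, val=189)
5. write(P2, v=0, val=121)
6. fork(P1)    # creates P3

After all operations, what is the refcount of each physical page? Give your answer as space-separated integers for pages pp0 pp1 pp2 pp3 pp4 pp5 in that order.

Answer: 1 4 3 2 1 1

Derivation:
Op 1: fork(P0) -> P1. 3 ppages; refcounts: pp0:2 pp1:2 pp2:2
Op 2: write(P1, v0, 168). refcount(pp0)=2>1 -> COPY to pp3. 4 ppages; refcounts: pp0:1 pp1:2 pp2:2 pp3:1
Op 3: fork(P0) -> P2. 4 ppages; refcounts: pp0:2 pp1:3 pp2:3 pp3:1
Op 4: write(P2, v2, 189). refcount(pp2)=3>1 -> COPY to pp4. 5 ppages; refcounts: pp0:2 pp1:3 pp2:2 pp3:1 pp4:1
Op 5: write(P2, v0, 121). refcount(pp0)=2>1 -> COPY to pp5. 6 ppages; refcounts: pp0:1 pp1:3 pp2:2 pp3:1 pp4:1 pp5:1
Op 6: fork(P1) -> P3. 6 ppages; refcounts: pp0:1 pp1:4 pp2:3 pp3:2 pp4:1 pp5:1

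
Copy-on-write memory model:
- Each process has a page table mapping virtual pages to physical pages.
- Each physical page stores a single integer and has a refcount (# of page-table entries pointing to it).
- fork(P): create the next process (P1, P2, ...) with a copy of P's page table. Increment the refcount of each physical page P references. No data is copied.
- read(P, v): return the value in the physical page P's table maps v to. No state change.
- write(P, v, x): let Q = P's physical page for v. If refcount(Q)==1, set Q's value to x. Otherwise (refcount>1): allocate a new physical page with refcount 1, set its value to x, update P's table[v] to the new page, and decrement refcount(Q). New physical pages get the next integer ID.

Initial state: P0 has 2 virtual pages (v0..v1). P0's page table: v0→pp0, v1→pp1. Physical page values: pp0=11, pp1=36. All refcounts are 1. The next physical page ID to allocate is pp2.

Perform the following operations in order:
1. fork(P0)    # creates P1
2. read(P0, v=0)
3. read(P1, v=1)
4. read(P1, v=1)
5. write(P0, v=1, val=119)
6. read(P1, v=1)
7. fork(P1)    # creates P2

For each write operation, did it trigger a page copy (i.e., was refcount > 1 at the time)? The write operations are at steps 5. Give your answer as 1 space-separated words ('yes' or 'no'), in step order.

Op 1: fork(P0) -> P1. 2 ppages; refcounts: pp0:2 pp1:2
Op 2: read(P0, v0) -> 11. No state change.
Op 3: read(P1, v1) -> 36. No state change.
Op 4: read(P1, v1) -> 36. No state change.
Op 5: write(P0, v1, 119). refcount(pp1)=2>1 -> COPY to pp2. 3 ppages; refcounts: pp0:2 pp1:1 pp2:1
Op 6: read(P1, v1) -> 36. No state change.
Op 7: fork(P1) -> P2. 3 ppages; refcounts: pp0:3 pp1:2 pp2:1

yes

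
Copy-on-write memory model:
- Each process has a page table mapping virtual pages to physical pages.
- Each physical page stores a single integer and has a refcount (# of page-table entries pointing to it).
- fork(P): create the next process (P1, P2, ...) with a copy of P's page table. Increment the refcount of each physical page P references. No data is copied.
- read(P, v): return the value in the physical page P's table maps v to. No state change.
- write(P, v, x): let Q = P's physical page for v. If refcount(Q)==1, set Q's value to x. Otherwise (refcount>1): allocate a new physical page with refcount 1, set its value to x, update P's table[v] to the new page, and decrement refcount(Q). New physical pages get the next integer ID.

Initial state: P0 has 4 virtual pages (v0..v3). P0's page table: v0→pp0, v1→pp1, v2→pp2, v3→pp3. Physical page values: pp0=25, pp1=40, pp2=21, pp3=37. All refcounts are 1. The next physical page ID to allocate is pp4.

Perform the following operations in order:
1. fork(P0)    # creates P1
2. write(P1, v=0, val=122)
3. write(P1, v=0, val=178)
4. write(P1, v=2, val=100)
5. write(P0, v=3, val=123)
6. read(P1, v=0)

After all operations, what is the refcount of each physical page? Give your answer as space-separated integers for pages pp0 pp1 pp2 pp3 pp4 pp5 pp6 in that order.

Op 1: fork(P0) -> P1. 4 ppages; refcounts: pp0:2 pp1:2 pp2:2 pp3:2
Op 2: write(P1, v0, 122). refcount(pp0)=2>1 -> COPY to pp4. 5 ppages; refcounts: pp0:1 pp1:2 pp2:2 pp3:2 pp4:1
Op 3: write(P1, v0, 178). refcount(pp4)=1 -> write in place. 5 ppages; refcounts: pp0:1 pp1:2 pp2:2 pp3:2 pp4:1
Op 4: write(P1, v2, 100). refcount(pp2)=2>1 -> COPY to pp5. 6 ppages; refcounts: pp0:1 pp1:2 pp2:1 pp3:2 pp4:1 pp5:1
Op 5: write(P0, v3, 123). refcount(pp3)=2>1 -> COPY to pp6. 7 ppages; refcounts: pp0:1 pp1:2 pp2:1 pp3:1 pp4:1 pp5:1 pp6:1
Op 6: read(P1, v0) -> 178. No state change.

Answer: 1 2 1 1 1 1 1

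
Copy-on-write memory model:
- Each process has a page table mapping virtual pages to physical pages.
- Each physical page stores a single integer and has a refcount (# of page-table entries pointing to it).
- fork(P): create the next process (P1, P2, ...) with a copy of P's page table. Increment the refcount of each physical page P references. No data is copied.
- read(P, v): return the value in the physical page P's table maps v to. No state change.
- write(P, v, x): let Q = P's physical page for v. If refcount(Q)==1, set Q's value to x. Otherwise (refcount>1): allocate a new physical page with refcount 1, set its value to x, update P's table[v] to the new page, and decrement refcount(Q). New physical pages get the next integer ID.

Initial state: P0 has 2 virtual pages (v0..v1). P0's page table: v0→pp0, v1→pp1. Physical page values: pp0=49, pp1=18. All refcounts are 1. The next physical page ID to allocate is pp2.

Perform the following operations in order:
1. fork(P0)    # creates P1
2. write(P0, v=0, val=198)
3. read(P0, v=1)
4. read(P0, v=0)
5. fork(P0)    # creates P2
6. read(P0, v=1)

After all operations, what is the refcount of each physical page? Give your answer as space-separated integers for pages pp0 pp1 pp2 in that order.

Op 1: fork(P0) -> P1. 2 ppages; refcounts: pp0:2 pp1:2
Op 2: write(P0, v0, 198). refcount(pp0)=2>1 -> COPY to pp2. 3 ppages; refcounts: pp0:1 pp1:2 pp2:1
Op 3: read(P0, v1) -> 18. No state change.
Op 4: read(P0, v0) -> 198. No state change.
Op 5: fork(P0) -> P2. 3 ppages; refcounts: pp0:1 pp1:3 pp2:2
Op 6: read(P0, v1) -> 18. No state change.

Answer: 1 3 2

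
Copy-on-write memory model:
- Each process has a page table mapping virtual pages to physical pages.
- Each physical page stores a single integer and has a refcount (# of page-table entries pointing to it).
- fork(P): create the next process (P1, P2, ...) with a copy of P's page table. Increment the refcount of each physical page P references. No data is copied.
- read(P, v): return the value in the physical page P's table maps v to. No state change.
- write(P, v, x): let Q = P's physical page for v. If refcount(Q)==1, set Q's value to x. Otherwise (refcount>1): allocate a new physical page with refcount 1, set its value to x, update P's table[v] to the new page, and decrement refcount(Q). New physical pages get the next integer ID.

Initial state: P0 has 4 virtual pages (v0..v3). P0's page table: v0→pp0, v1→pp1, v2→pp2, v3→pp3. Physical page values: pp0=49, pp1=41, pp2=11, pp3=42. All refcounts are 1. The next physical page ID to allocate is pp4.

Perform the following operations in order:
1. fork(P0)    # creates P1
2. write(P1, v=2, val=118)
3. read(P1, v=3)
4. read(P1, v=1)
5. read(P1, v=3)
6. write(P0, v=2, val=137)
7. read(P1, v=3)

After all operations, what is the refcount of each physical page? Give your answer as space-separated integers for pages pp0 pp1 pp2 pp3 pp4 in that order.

Op 1: fork(P0) -> P1. 4 ppages; refcounts: pp0:2 pp1:2 pp2:2 pp3:2
Op 2: write(P1, v2, 118). refcount(pp2)=2>1 -> COPY to pp4. 5 ppages; refcounts: pp0:2 pp1:2 pp2:1 pp3:2 pp4:1
Op 3: read(P1, v3) -> 42. No state change.
Op 4: read(P1, v1) -> 41. No state change.
Op 5: read(P1, v3) -> 42. No state change.
Op 6: write(P0, v2, 137). refcount(pp2)=1 -> write in place. 5 ppages; refcounts: pp0:2 pp1:2 pp2:1 pp3:2 pp4:1
Op 7: read(P1, v3) -> 42. No state change.

Answer: 2 2 1 2 1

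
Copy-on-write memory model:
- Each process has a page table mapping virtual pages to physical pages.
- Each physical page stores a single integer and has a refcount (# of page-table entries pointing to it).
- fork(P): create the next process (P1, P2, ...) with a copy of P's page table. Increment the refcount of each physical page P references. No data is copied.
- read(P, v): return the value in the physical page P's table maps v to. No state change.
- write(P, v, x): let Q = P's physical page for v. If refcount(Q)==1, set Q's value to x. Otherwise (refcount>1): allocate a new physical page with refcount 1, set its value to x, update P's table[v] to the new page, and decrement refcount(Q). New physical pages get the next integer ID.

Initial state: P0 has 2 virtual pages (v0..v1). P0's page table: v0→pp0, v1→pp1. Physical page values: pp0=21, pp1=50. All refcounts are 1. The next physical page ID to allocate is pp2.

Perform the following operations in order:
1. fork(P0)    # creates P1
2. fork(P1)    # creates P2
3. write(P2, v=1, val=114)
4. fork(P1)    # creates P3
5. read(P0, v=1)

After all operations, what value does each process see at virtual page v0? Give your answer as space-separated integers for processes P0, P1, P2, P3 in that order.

Answer: 21 21 21 21

Derivation:
Op 1: fork(P0) -> P1. 2 ppages; refcounts: pp0:2 pp1:2
Op 2: fork(P1) -> P2. 2 ppages; refcounts: pp0:3 pp1:3
Op 3: write(P2, v1, 114). refcount(pp1)=3>1 -> COPY to pp2. 3 ppages; refcounts: pp0:3 pp1:2 pp2:1
Op 4: fork(P1) -> P3. 3 ppages; refcounts: pp0:4 pp1:3 pp2:1
Op 5: read(P0, v1) -> 50. No state change.
P0: v0 -> pp0 = 21
P1: v0 -> pp0 = 21
P2: v0 -> pp0 = 21
P3: v0 -> pp0 = 21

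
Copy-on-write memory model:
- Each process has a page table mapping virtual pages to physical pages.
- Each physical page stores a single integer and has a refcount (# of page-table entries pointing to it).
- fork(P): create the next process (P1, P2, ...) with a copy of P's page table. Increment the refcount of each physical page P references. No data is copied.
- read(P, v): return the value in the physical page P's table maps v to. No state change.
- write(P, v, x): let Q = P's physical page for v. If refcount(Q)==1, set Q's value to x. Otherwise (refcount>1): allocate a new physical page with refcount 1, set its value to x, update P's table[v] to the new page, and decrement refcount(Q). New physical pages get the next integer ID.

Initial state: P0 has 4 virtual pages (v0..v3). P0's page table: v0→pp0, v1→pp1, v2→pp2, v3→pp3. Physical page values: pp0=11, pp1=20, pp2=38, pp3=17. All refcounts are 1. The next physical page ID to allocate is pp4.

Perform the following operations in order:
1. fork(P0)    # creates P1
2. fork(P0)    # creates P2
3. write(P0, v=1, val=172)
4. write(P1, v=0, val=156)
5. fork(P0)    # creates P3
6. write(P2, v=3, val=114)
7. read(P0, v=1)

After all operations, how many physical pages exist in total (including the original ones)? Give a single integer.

Op 1: fork(P0) -> P1. 4 ppages; refcounts: pp0:2 pp1:2 pp2:2 pp3:2
Op 2: fork(P0) -> P2. 4 ppages; refcounts: pp0:3 pp1:3 pp2:3 pp3:3
Op 3: write(P0, v1, 172). refcount(pp1)=3>1 -> COPY to pp4. 5 ppages; refcounts: pp0:3 pp1:2 pp2:3 pp3:3 pp4:1
Op 4: write(P1, v0, 156). refcount(pp0)=3>1 -> COPY to pp5. 6 ppages; refcounts: pp0:2 pp1:2 pp2:3 pp3:3 pp4:1 pp5:1
Op 5: fork(P0) -> P3. 6 ppages; refcounts: pp0:3 pp1:2 pp2:4 pp3:4 pp4:2 pp5:1
Op 6: write(P2, v3, 114). refcount(pp3)=4>1 -> COPY to pp6. 7 ppages; refcounts: pp0:3 pp1:2 pp2:4 pp3:3 pp4:2 pp5:1 pp6:1
Op 7: read(P0, v1) -> 172. No state change.

Answer: 7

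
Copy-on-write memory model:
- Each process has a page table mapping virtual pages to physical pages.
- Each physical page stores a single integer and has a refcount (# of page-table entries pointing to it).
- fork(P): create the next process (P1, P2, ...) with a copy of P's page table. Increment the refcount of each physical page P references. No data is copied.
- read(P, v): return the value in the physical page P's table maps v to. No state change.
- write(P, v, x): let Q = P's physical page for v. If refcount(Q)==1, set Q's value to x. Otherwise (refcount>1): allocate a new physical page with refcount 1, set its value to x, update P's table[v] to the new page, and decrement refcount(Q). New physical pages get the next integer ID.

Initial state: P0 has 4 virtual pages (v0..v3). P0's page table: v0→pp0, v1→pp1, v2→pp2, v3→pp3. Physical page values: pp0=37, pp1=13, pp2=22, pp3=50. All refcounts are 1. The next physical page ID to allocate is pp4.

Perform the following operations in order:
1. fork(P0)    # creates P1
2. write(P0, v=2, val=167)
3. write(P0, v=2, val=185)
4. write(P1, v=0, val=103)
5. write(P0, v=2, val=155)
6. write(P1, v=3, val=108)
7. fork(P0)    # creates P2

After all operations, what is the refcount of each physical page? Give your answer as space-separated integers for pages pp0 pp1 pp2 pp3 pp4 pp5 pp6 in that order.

Op 1: fork(P0) -> P1. 4 ppages; refcounts: pp0:2 pp1:2 pp2:2 pp3:2
Op 2: write(P0, v2, 167). refcount(pp2)=2>1 -> COPY to pp4. 5 ppages; refcounts: pp0:2 pp1:2 pp2:1 pp3:2 pp4:1
Op 3: write(P0, v2, 185). refcount(pp4)=1 -> write in place. 5 ppages; refcounts: pp0:2 pp1:2 pp2:1 pp3:2 pp4:1
Op 4: write(P1, v0, 103). refcount(pp0)=2>1 -> COPY to pp5. 6 ppages; refcounts: pp0:1 pp1:2 pp2:1 pp3:2 pp4:1 pp5:1
Op 5: write(P0, v2, 155). refcount(pp4)=1 -> write in place. 6 ppages; refcounts: pp0:1 pp1:2 pp2:1 pp3:2 pp4:1 pp5:1
Op 6: write(P1, v3, 108). refcount(pp3)=2>1 -> COPY to pp6. 7 ppages; refcounts: pp0:1 pp1:2 pp2:1 pp3:1 pp4:1 pp5:1 pp6:1
Op 7: fork(P0) -> P2. 7 ppages; refcounts: pp0:2 pp1:3 pp2:1 pp3:2 pp4:2 pp5:1 pp6:1

Answer: 2 3 1 2 2 1 1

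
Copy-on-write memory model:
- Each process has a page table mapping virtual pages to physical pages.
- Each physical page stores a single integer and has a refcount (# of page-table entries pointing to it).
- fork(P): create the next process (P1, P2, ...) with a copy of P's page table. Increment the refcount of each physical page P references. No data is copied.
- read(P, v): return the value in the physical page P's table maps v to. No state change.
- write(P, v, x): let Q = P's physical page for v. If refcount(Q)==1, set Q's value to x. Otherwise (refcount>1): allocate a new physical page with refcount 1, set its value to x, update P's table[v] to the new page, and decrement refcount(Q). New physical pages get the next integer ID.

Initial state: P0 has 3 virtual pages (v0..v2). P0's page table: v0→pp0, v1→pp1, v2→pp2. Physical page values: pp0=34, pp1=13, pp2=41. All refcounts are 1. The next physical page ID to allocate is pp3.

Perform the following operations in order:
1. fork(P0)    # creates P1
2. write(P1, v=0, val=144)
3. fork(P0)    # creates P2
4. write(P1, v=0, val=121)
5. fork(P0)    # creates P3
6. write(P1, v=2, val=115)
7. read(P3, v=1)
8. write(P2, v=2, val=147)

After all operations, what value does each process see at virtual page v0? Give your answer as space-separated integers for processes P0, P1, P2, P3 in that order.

Op 1: fork(P0) -> P1. 3 ppages; refcounts: pp0:2 pp1:2 pp2:2
Op 2: write(P1, v0, 144). refcount(pp0)=2>1 -> COPY to pp3. 4 ppages; refcounts: pp0:1 pp1:2 pp2:2 pp3:1
Op 3: fork(P0) -> P2. 4 ppages; refcounts: pp0:2 pp1:3 pp2:3 pp3:1
Op 4: write(P1, v0, 121). refcount(pp3)=1 -> write in place. 4 ppages; refcounts: pp0:2 pp1:3 pp2:3 pp3:1
Op 5: fork(P0) -> P3. 4 ppages; refcounts: pp0:3 pp1:4 pp2:4 pp3:1
Op 6: write(P1, v2, 115). refcount(pp2)=4>1 -> COPY to pp4. 5 ppages; refcounts: pp0:3 pp1:4 pp2:3 pp3:1 pp4:1
Op 7: read(P3, v1) -> 13. No state change.
Op 8: write(P2, v2, 147). refcount(pp2)=3>1 -> COPY to pp5. 6 ppages; refcounts: pp0:3 pp1:4 pp2:2 pp3:1 pp4:1 pp5:1
P0: v0 -> pp0 = 34
P1: v0 -> pp3 = 121
P2: v0 -> pp0 = 34
P3: v0 -> pp0 = 34

Answer: 34 121 34 34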